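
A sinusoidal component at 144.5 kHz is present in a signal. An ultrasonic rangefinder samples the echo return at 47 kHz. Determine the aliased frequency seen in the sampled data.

3.5 kHz

144.5 kHz mod fs = 3.5 kHz.
3.5 kHz ≤ fs/2 = 23.5 kHz, appears at 3.5 kHz.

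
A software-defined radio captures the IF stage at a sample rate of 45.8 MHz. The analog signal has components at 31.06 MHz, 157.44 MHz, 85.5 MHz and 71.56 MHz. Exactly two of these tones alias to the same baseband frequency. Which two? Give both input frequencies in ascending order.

71.56 MHz, 157.44 MHz

fs/2 = 22.9 MHz.
31.06 MHz > fs/2 = 22.9 MHz, folds to fs − 31.06 MHz = 14.74 MHz.
157.44 MHz mod fs = 20.04 MHz.
20.04 MHz ≤ fs/2 = 22.9 MHz, appears at 20.04 MHz.
85.5 MHz mod fs = 39.7 MHz.
39.7 MHz > fs/2 = 22.9 MHz, folds to fs − 39.7 MHz = 6.1 MHz.
71.56 MHz mod fs = 25.76 MHz.
25.76 MHz > fs/2 = 22.9 MHz, folds to fs − 25.76 MHz = 20.04 MHz.
71.56 MHz and 157.44 MHz both map to 20.04 MHz.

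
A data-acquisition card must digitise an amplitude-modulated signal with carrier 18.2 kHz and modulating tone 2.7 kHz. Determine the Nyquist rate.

41.8 kHz

AM sidebands sit at fc ± fm = 15.5 kHz and 20.9 kHz.
Highest-frequency component: 20.9 kHz.
Nyquist rate = 2 × 20.9 kHz = 41.8 kHz.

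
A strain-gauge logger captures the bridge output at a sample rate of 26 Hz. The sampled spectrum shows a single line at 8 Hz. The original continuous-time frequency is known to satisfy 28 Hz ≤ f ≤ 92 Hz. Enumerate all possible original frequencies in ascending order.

Frequencies that alias to 8 Hz are k·fs ± 8 Hz for integer k ≥ 0.
k=0: 8 Hz.
k=1: 18 Hz, 34 Hz.
k=2: 44 Hz, 60 Hz.
k=3: 70 Hz, 86 Hz.
k=4: 96 Hz, 112 Hz.
Within [28 Hz, 92 Hz]: 34 Hz, 44 Hz, 60 Hz, 70 Hz, 86 Hz.

34 Hz, 44 Hz, 60 Hz, 70 Hz, 86 Hz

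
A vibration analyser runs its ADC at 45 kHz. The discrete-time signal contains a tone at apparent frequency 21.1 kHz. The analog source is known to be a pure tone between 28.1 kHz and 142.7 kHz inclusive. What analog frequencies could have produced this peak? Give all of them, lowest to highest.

66.1 kHz, 68.9 kHz, 111.1 kHz, 113.9 kHz

Frequencies that alias to 21.1 kHz are k·fs ± 21.1 kHz for integer k ≥ 0.
k=0: 21.1 kHz.
k=1: 23.9 kHz, 66.1 kHz.
k=2: 68.9 kHz, 111.1 kHz.
k=3: 113.9 kHz, 156.1 kHz.
k=4: 158.9 kHz, 201.1 kHz.
Within [28.1 kHz, 142.7 kHz]: 66.1 kHz, 68.9 kHz, 111.1 kHz, 113.9 kHz.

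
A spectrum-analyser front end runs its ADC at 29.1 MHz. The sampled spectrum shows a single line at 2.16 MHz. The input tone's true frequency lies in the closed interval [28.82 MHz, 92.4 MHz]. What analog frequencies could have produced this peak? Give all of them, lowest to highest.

Frequencies that alias to 2.16 MHz are k·fs ± 2.16 MHz for integer k ≥ 0.
k=0: 2.16 MHz.
k=1: 26.94 MHz, 31.26 MHz.
k=2: 56.04 MHz, 60.36 MHz.
k=3: 85.14 MHz, 89.46 MHz.
k=4: 114.24 MHz, 118.56 MHz.
Within [28.82 MHz, 92.4 MHz]: 31.26 MHz, 56.04 MHz, 60.36 MHz, 85.14 MHz, 89.46 MHz.

31.26 MHz, 56.04 MHz, 60.36 MHz, 85.14 MHz, 89.46 MHz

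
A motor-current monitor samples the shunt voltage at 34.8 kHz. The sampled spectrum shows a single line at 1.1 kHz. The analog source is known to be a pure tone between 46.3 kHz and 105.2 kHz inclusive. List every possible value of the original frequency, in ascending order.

68.5 kHz, 70.7 kHz, 103.3 kHz

Frequencies that alias to 1.1 kHz are k·fs ± 1.1 kHz for integer k ≥ 0.
k=0: 1.1 kHz.
k=1: 33.7 kHz, 35.9 kHz.
k=2: 68.5 kHz, 70.7 kHz.
k=3: 103.3 kHz, 105.5 kHz.
k=4: 138.1 kHz, 140.3 kHz.
Within [46.3 kHz, 105.2 kHz]: 68.5 kHz, 70.7 kHz, 103.3 kHz.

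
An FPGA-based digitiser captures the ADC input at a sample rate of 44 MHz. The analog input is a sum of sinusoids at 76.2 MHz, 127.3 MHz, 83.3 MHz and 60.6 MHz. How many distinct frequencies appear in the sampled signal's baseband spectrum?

fs/2 = 22 MHz.
76.2 MHz mod fs = 32.2 MHz.
32.2 MHz > fs/2 = 22 MHz, folds to fs − 32.2 MHz = 11.8 MHz.
127.3 MHz mod fs = 39.3 MHz.
39.3 MHz > fs/2 = 22 MHz, folds to fs − 39.3 MHz = 4.7 MHz.
83.3 MHz mod fs = 39.3 MHz.
39.3 MHz > fs/2 = 22 MHz, folds to fs − 39.3 MHz = 4.7 MHz.
60.6 MHz mod fs = 16.6 MHz.
16.6 MHz ≤ fs/2 = 22 MHz, appears at 16.6 MHz.
Distinct values: {4.7 MHz, 11.8 MHz, 16.6 MHz} → 3.

3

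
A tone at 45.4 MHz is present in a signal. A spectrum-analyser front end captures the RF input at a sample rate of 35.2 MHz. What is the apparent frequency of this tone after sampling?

45.4 MHz mod fs = 10.2 MHz.
10.2 MHz ≤ fs/2 = 17.6 MHz, appears at 10.2 MHz.

10.2 MHz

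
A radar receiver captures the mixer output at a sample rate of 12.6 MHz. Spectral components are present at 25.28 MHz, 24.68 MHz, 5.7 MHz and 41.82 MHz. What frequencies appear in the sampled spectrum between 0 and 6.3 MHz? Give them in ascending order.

0.08 MHz, 0.52 MHz, 4.02 MHz, 5.7 MHz

fs/2 = 6.3 MHz.
25.28 MHz mod fs = 0.08 MHz.
0.08 MHz ≤ fs/2 = 6.3 MHz, appears at 0.08 MHz.
24.68 MHz mod fs = 12.08 MHz.
12.08 MHz > fs/2 = 6.3 MHz, folds to fs − 12.08 MHz = 0.52 MHz.
5.7 MHz ≤ fs/2 = 6.3 MHz, passes unchanged.
41.82 MHz mod fs = 4.02 MHz.
4.02 MHz ≤ fs/2 = 6.3 MHz, appears at 4.02 MHz.
Distinct values: {0.08 MHz, 0.52 MHz, 4.02 MHz, 5.7 MHz}.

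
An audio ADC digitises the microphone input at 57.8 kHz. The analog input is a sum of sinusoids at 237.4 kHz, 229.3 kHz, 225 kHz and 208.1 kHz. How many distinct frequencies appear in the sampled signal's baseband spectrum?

fs/2 = 28.9 kHz.
237.4 kHz mod fs = 6.2 kHz.
6.2 kHz ≤ fs/2 = 28.9 kHz, appears at 6.2 kHz.
229.3 kHz mod fs = 55.9 kHz.
55.9 kHz > fs/2 = 28.9 kHz, folds to fs − 55.9 kHz = 1.9 kHz.
225 kHz mod fs = 51.6 kHz.
51.6 kHz > fs/2 = 28.9 kHz, folds to fs − 51.6 kHz = 6.2 kHz.
208.1 kHz mod fs = 34.7 kHz.
34.7 kHz > fs/2 = 28.9 kHz, folds to fs − 34.7 kHz = 23.1 kHz.
Distinct values: {1.9 kHz, 6.2 kHz, 23.1 kHz} → 3.

3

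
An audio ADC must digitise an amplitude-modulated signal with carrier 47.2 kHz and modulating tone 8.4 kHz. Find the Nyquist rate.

111.2 kHz

AM sidebands sit at fc ± fm = 38.8 kHz and 55.6 kHz.
Highest-frequency component: 55.6 kHz.
Nyquist rate = 2 × 55.6 kHz = 111.2 kHz.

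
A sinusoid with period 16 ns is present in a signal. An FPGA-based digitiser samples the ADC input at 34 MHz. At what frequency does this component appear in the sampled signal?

T = 16 ns → f = 1/T = 62.5 MHz.
62.5 MHz mod fs = 28.5 MHz.
28.5 MHz > fs/2 = 17 MHz, folds to fs − 28.5 MHz = 5.5 MHz.

5.5 MHz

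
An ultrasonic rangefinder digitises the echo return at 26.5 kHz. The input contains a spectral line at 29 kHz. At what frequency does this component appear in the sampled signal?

2.5 kHz

29 kHz mod fs = 2.5 kHz.
2.5 kHz ≤ fs/2 = 13.25 kHz, appears at 2.5 kHz.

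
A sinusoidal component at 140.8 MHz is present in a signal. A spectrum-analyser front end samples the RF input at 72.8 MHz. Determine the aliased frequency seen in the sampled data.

140.8 MHz mod fs = 68 MHz.
68 MHz > fs/2 = 36.4 MHz, folds to fs − 68 MHz = 4.8 MHz.

4.8 MHz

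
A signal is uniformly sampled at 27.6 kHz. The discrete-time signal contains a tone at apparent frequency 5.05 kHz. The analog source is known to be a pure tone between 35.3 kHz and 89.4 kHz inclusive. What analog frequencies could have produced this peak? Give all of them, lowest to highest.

50.15 kHz, 60.25 kHz, 77.75 kHz, 87.85 kHz

Frequencies that alias to 5.05 kHz are k·fs ± 5.05 kHz for integer k ≥ 0.
k=0: 5.05 kHz.
k=1: 22.55 kHz, 32.65 kHz.
k=2: 50.15 kHz, 60.25 kHz.
k=3: 77.75 kHz, 87.85 kHz.
k=4: 105.35 kHz, 115.45 kHz.
Within [35.3 kHz, 89.4 kHz]: 50.15 kHz, 60.25 kHz, 77.75 kHz, 87.85 kHz.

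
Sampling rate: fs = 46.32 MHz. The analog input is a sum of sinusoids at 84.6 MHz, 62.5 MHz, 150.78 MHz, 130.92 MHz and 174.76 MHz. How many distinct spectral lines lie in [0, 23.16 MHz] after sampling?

4

fs/2 = 23.16 MHz.
84.6 MHz mod fs = 38.28 MHz.
38.28 MHz > fs/2 = 23.16 MHz, folds to fs − 38.28 MHz = 8.04 MHz.
62.5 MHz mod fs = 16.18 MHz.
16.18 MHz ≤ fs/2 = 23.16 MHz, appears at 16.18 MHz.
150.78 MHz mod fs = 11.82 MHz.
11.82 MHz ≤ fs/2 = 23.16 MHz, appears at 11.82 MHz.
130.92 MHz mod fs = 38.28 MHz.
38.28 MHz > fs/2 = 23.16 MHz, folds to fs − 38.28 MHz = 8.04 MHz.
174.76 MHz mod fs = 35.8 MHz.
35.8 MHz > fs/2 = 23.16 MHz, folds to fs − 35.8 MHz = 10.52 MHz.
Distinct values: {8.04 MHz, 10.52 MHz, 11.82 MHz, 16.18 MHz} → 4.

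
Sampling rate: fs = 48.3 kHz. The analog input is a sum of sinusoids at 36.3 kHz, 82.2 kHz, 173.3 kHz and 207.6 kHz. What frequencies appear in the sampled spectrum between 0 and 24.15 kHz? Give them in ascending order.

12 kHz, 14.4 kHz, 19.9 kHz

fs/2 = 24.15 kHz.
36.3 kHz > fs/2 = 24.15 kHz, folds to fs − 36.3 kHz = 12 kHz.
82.2 kHz mod fs = 33.9 kHz.
33.9 kHz > fs/2 = 24.15 kHz, folds to fs − 33.9 kHz = 14.4 kHz.
173.3 kHz mod fs = 28.4 kHz.
28.4 kHz > fs/2 = 24.15 kHz, folds to fs − 28.4 kHz = 19.9 kHz.
207.6 kHz mod fs = 14.4 kHz.
14.4 kHz ≤ fs/2 = 24.15 kHz, appears at 14.4 kHz.
Distinct values: {12 kHz, 14.4 kHz, 19.9 kHz}.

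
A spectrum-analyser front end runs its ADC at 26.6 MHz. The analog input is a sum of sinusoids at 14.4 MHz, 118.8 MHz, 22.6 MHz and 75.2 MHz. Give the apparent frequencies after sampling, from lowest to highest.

4 MHz, 4.6 MHz, 12.2 MHz, 12.4 MHz

fs/2 = 13.3 MHz.
14.4 MHz > fs/2 = 13.3 MHz, folds to fs − 14.4 MHz = 12.2 MHz.
118.8 MHz mod fs = 12.4 MHz.
12.4 MHz ≤ fs/2 = 13.3 MHz, appears at 12.4 MHz.
22.6 MHz > fs/2 = 13.3 MHz, folds to fs − 22.6 MHz = 4 MHz.
75.2 MHz mod fs = 22 MHz.
22 MHz > fs/2 = 13.3 MHz, folds to fs − 22 MHz = 4.6 MHz.
Distinct values: {4 MHz, 4.6 MHz, 12.2 MHz, 12.4 MHz}.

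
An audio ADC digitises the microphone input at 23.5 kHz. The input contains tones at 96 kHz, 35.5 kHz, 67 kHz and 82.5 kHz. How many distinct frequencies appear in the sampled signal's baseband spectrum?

fs/2 = 11.75 kHz.
96 kHz mod fs = 2 kHz.
2 kHz ≤ fs/2 = 11.75 kHz, appears at 2 kHz.
35.5 kHz mod fs = 12 kHz.
12 kHz > fs/2 = 11.75 kHz, folds to fs − 12 kHz = 11.5 kHz.
67 kHz mod fs = 20 kHz.
20 kHz > fs/2 = 11.75 kHz, folds to fs − 20 kHz = 3.5 kHz.
82.5 kHz mod fs = 12 kHz.
12 kHz > fs/2 = 11.75 kHz, folds to fs − 12 kHz = 11.5 kHz.
Distinct values: {2 kHz, 3.5 kHz, 11.5 kHz} → 3.

3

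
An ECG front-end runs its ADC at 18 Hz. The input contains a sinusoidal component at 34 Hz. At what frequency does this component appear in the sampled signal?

2 Hz

34 Hz mod fs = 16 Hz.
16 Hz > fs/2 = 9 Hz, folds to fs − 16 Hz = 2 Hz.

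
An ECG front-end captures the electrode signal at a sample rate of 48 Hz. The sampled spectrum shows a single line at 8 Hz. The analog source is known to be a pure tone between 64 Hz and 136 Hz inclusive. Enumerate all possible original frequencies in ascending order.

Frequencies that alias to 8 Hz are k·fs ± 8 Hz for integer k ≥ 0.
k=0: 8 Hz.
k=1: 40 Hz, 56 Hz.
k=2: 88 Hz, 104 Hz.
k=3: 136 Hz, 152 Hz.
k=4: 184 Hz, 200 Hz.
Within [64 Hz, 136 Hz]: 88 Hz, 104 Hz, 136 Hz.

88 Hz, 104 Hz, 136 Hz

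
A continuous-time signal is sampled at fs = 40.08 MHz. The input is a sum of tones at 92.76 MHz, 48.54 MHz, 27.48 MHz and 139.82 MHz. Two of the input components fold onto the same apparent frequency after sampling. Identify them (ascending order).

27.48 MHz, 92.76 MHz

fs/2 = 20.04 MHz.
92.76 MHz mod fs = 12.6 MHz.
12.6 MHz ≤ fs/2 = 20.04 MHz, appears at 12.6 MHz.
48.54 MHz mod fs = 8.46 MHz.
8.46 MHz ≤ fs/2 = 20.04 MHz, appears at 8.46 MHz.
27.48 MHz > fs/2 = 20.04 MHz, folds to fs − 27.48 MHz = 12.6 MHz.
139.82 MHz mod fs = 19.58 MHz.
19.58 MHz ≤ fs/2 = 20.04 MHz, appears at 19.58 MHz.
27.48 MHz and 92.76 MHz both map to 12.6 MHz.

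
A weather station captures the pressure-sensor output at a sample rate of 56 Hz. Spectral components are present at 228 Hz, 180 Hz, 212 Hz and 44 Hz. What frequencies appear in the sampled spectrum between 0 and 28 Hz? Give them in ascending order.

4 Hz, 12 Hz

fs/2 = 28 Hz.
228 Hz mod fs = 4 Hz.
4 Hz ≤ fs/2 = 28 Hz, appears at 4 Hz.
180 Hz mod fs = 12 Hz.
12 Hz ≤ fs/2 = 28 Hz, appears at 12 Hz.
212 Hz mod fs = 44 Hz.
44 Hz > fs/2 = 28 Hz, folds to fs − 44 Hz = 12 Hz.
44 Hz > fs/2 = 28 Hz, folds to fs − 44 Hz = 12 Hz.
Distinct values: {4 Hz, 12 Hz}.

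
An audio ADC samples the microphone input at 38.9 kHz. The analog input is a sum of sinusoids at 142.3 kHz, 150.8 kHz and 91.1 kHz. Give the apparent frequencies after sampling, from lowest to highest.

4.8 kHz, 13.3 kHz

fs/2 = 19.45 kHz.
142.3 kHz mod fs = 25.6 kHz.
25.6 kHz > fs/2 = 19.45 kHz, folds to fs − 25.6 kHz = 13.3 kHz.
150.8 kHz mod fs = 34.1 kHz.
34.1 kHz > fs/2 = 19.45 kHz, folds to fs − 34.1 kHz = 4.8 kHz.
91.1 kHz mod fs = 13.3 kHz.
13.3 kHz ≤ fs/2 = 19.45 kHz, appears at 13.3 kHz.
Distinct values: {4.8 kHz, 13.3 kHz}.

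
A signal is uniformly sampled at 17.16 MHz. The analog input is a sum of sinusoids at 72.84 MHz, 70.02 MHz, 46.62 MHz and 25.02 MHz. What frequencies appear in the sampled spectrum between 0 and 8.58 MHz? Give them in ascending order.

fs/2 = 8.58 MHz.
72.84 MHz mod fs = 4.2 MHz.
4.2 MHz ≤ fs/2 = 8.58 MHz, appears at 4.2 MHz.
70.02 MHz mod fs = 1.38 MHz.
1.38 MHz ≤ fs/2 = 8.58 MHz, appears at 1.38 MHz.
46.62 MHz mod fs = 12.3 MHz.
12.3 MHz > fs/2 = 8.58 MHz, folds to fs − 12.3 MHz = 4.86 MHz.
25.02 MHz mod fs = 7.86 MHz.
7.86 MHz ≤ fs/2 = 8.58 MHz, appears at 7.86 MHz.
Distinct values: {1.38 MHz, 4.2 MHz, 4.86 MHz, 7.86 MHz}.

1.38 MHz, 4.2 MHz, 4.86 MHz, 7.86 MHz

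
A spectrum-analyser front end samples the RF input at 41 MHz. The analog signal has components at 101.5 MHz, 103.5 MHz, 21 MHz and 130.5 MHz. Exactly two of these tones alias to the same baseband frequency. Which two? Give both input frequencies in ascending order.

fs/2 = 20.5 MHz.
101.5 MHz mod fs = 19.5 MHz.
19.5 MHz ≤ fs/2 = 20.5 MHz, appears at 19.5 MHz.
103.5 MHz mod fs = 21.5 MHz.
21.5 MHz > fs/2 = 20.5 MHz, folds to fs − 21.5 MHz = 19.5 MHz.
21 MHz > fs/2 = 20.5 MHz, folds to fs − 21 MHz = 20 MHz.
130.5 MHz mod fs = 7.5 MHz.
7.5 MHz ≤ fs/2 = 20.5 MHz, appears at 7.5 MHz.
101.5 MHz and 103.5 MHz both map to 19.5 MHz.

101.5 MHz, 103.5 MHz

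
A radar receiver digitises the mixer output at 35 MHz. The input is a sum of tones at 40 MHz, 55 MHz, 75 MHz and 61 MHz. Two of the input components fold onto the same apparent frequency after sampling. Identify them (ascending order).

fs/2 = 17.5 MHz.
40 MHz mod fs = 5 MHz.
5 MHz ≤ fs/2 = 17.5 MHz, appears at 5 MHz.
55 MHz mod fs = 20 MHz.
20 MHz > fs/2 = 17.5 MHz, folds to fs − 20 MHz = 15 MHz.
75 MHz mod fs = 5 MHz.
5 MHz ≤ fs/2 = 17.5 MHz, appears at 5 MHz.
61 MHz mod fs = 26 MHz.
26 MHz > fs/2 = 17.5 MHz, folds to fs − 26 MHz = 9 MHz.
40 MHz and 75 MHz both map to 5 MHz.

40 MHz, 75 MHz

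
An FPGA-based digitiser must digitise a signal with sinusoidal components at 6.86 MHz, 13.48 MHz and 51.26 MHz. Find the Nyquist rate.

Highest-frequency component: 51.26 MHz.
Nyquist rate = 2 × 51.26 MHz = 102.52 MHz.

102.52 MHz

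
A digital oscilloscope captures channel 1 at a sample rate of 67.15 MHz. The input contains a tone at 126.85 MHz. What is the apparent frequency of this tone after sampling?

7.45 MHz

126.85 MHz mod fs = 59.7 MHz.
59.7 MHz > fs/2 = 33.575 MHz, folds to fs − 59.7 MHz = 7.45 MHz.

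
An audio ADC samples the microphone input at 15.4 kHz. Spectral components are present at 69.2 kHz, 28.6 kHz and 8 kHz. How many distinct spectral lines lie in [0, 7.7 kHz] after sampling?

fs/2 = 7.7 kHz.
69.2 kHz mod fs = 7.6 kHz.
7.6 kHz ≤ fs/2 = 7.7 kHz, appears at 7.6 kHz.
28.6 kHz mod fs = 13.2 kHz.
13.2 kHz > fs/2 = 7.7 kHz, folds to fs − 13.2 kHz = 2.2 kHz.
8 kHz > fs/2 = 7.7 kHz, folds to fs − 8 kHz = 7.4 kHz.
Distinct values: {2.2 kHz, 7.4 kHz, 7.6 kHz} → 3.

3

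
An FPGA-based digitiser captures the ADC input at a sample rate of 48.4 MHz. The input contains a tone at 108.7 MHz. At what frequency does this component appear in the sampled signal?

108.7 MHz mod fs = 11.9 MHz.
11.9 MHz ≤ fs/2 = 24.2 MHz, appears at 11.9 MHz.

11.9 MHz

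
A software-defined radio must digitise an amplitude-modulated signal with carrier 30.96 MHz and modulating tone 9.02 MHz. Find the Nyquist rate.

79.96 MHz

AM sidebands sit at fc ± fm = 21.94 MHz and 39.98 MHz.
Highest-frequency component: 39.98 MHz.
Nyquist rate = 2 × 39.98 MHz = 79.96 MHz.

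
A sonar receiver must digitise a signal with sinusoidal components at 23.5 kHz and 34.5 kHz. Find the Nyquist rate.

Highest-frequency component: 34.5 kHz.
Nyquist rate = 2 × 34.5 kHz = 69 kHz.

69 kHz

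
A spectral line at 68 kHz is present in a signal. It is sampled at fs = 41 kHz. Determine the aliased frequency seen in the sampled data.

68 kHz mod fs = 27 kHz.
27 kHz > fs/2 = 20.5 kHz, folds to fs − 27 kHz = 14 kHz.

14 kHz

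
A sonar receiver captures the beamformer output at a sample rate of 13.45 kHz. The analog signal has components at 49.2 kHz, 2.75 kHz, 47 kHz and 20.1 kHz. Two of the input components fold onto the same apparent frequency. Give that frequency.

6.65 kHz

fs/2 = 6.725 kHz.
49.2 kHz mod fs = 8.85 kHz.
8.85 kHz > fs/2 = 6.725 kHz, folds to fs − 8.85 kHz = 4.6 kHz.
2.75 kHz ≤ fs/2 = 6.725 kHz, passes unchanged.
47 kHz mod fs = 6.65 kHz.
6.65 kHz ≤ fs/2 = 6.725 kHz, appears at 6.65 kHz.
20.1 kHz mod fs = 6.65 kHz.
6.65 kHz ≤ fs/2 = 6.725 kHz, appears at 6.65 kHz.
20.1 kHz and 47 kHz both map to 6.65 kHz.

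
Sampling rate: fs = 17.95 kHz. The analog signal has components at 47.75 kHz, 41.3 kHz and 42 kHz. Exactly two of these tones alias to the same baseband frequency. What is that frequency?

6.1 kHz

fs/2 = 8.975 kHz.
47.75 kHz mod fs = 11.85 kHz.
11.85 kHz > fs/2 = 8.975 kHz, folds to fs − 11.85 kHz = 6.1 kHz.
41.3 kHz mod fs = 5.4 kHz.
5.4 kHz ≤ fs/2 = 8.975 kHz, appears at 5.4 kHz.
42 kHz mod fs = 6.1 kHz.
6.1 kHz ≤ fs/2 = 8.975 kHz, appears at 6.1 kHz.
42 kHz and 47.75 kHz both map to 6.1 kHz.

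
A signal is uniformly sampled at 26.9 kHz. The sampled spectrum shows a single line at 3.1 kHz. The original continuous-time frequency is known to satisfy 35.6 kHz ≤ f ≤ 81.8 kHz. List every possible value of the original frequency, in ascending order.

Frequencies that alias to 3.1 kHz are k·fs ± 3.1 kHz for integer k ≥ 0.
k=0: 3.1 kHz.
k=1: 23.8 kHz, 30 kHz.
k=2: 50.7 kHz, 56.9 kHz.
k=3: 77.6 kHz, 83.8 kHz.
k=4: 104.5 kHz, 110.7 kHz.
Within [35.6 kHz, 81.8 kHz]: 50.7 kHz, 56.9 kHz, 77.6 kHz.

50.7 kHz, 56.9 kHz, 77.6 kHz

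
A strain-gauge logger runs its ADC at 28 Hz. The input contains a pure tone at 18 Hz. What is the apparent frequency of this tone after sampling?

10 Hz

18 Hz > fs/2 = 14 Hz, folds to fs − 18 Hz = 10 Hz.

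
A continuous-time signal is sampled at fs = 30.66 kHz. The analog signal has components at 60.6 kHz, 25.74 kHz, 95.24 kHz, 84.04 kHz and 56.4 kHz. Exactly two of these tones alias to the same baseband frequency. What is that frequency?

4.92 kHz

fs/2 = 15.33 kHz.
60.6 kHz mod fs = 29.94 kHz.
29.94 kHz > fs/2 = 15.33 kHz, folds to fs − 29.94 kHz = 0.72 kHz.
25.74 kHz > fs/2 = 15.33 kHz, folds to fs − 25.74 kHz = 4.92 kHz.
95.24 kHz mod fs = 3.26 kHz.
3.26 kHz ≤ fs/2 = 15.33 kHz, appears at 3.26 kHz.
84.04 kHz mod fs = 22.72 kHz.
22.72 kHz > fs/2 = 15.33 kHz, folds to fs − 22.72 kHz = 7.94 kHz.
56.4 kHz mod fs = 25.74 kHz.
25.74 kHz > fs/2 = 15.33 kHz, folds to fs − 25.74 kHz = 4.92 kHz.
25.74 kHz and 56.4 kHz both map to 4.92 kHz.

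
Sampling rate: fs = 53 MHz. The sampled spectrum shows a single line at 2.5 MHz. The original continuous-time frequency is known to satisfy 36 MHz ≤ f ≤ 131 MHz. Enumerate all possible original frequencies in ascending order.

50.5 MHz, 55.5 MHz, 103.5 MHz, 108.5 MHz

Frequencies that alias to 2.5 MHz are k·fs ± 2.5 MHz for integer k ≥ 0.
k=0: 2.5 MHz.
k=1: 50.5 MHz, 55.5 MHz.
k=2: 103.5 MHz, 108.5 MHz.
k=3: 156.5 MHz, 161.5 MHz.
Within [36 MHz, 131 MHz]: 50.5 MHz, 55.5 MHz, 103.5 MHz, 108.5 MHz.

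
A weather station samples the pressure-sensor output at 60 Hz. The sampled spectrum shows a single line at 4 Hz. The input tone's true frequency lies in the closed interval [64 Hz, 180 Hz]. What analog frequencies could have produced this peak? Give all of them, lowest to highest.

Frequencies that alias to 4 Hz are k·fs ± 4 Hz for integer k ≥ 0.
k=0: 4 Hz.
k=1: 56 Hz, 64 Hz.
k=2: 116 Hz, 124 Hz.
k=3: 176 Hz, 184 Hz.
k=4: 236 Hz, 244 Hz.
Within [64 Hz, 180 Hz]: 64 Hz, 116 Hz, 124 Hz, 176 Hz.

64 Hz, 116 Hz, 124 Hz, 176 Hz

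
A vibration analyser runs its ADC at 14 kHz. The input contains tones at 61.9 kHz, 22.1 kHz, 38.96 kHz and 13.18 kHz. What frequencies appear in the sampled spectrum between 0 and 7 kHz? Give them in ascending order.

0.82 kHz, 3.04 kHz, 5.9 kHz

fs/2 = 7 kHz.
61.9 kHz mod fs = 5.9 kHz.
5.9 kHz ≤ fs/2 = 7 kHz, appears at 5.9 kHz.
22.1 kHz mod fs = 8.1 kHz.
8.1 kHz > fs/2 = 7 kHz, folds to fs − 8.1 kHz = 5.9 kHz.
38.96 kHz mod fs = 10.96 kHz.
10.96 kHz > fs/2 = 7 kHz, folds to fs − 10.96 kHz = 3.04 kHz.
13.18 kHz > fs/2 = 7 kHz, folds to fs − 13.18 kHz = 0.82 kHz.
Distinct values: {0.82 kHz, 3.04 kHz, 5.9 kHz}.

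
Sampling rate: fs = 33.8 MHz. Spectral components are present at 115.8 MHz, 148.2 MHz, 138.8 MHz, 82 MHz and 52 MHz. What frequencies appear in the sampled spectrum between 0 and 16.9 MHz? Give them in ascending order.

fs/2 = 16.9 MHz.
115.8 MHz mod fs = 14.4 MHz.
14.4 MHz ≤ fs/2 = 16.9 MHz, appears at 14.4 MHz.
148.2 MHz mod fs = 13 MHz.
13 MHz ≤ fs/2 = 16.9 MHz, appears at 13 MHz.
138.8 MHz mod fs = 3.6 MHz.
3.6 MHz ≤ fs/2 = 16.9 MHz, appears at 3.6 MHz.
82 MHz mod fs = 14.4 MHz.
14.4 MHz ≤ fs/2 = 16.9 MHz, appears at 14.4 MHz.
52 MHz mod fs = 18.2 MHz.
18.2 MHz > fs/2 = 16.9 MHz, folds to fs − 18.2 MHz = 15.6 MHz.
Distinct values: {3.6 MHz, 13 MHz, 14.4 MHz, 15.6 MHz}.

3.6 MHz, 13 MHz, 14.4 MHz, 15.6 MHz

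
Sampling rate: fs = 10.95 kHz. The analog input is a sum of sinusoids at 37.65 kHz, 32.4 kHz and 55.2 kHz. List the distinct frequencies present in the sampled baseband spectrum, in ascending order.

0.45 kHz, 4.8 kHz

fs/2 = 5.475 kHz.
37.65 kHz mod fs = 4.8 kHz.
4.8 kHz ≤ fs/2 = 5.475 kHz, appears at 4.8 kHz.
32.4 kHz mod fs = 10.5 kHz.
10.5 kHz > fs/2 = 5.475 kHz, folds to fs − 10.5 kHz = 0.45 kHz.
55.2 kHz mod fs = 0.45 kHz.
0.45 kHz ≤ fs/2 = 5.475 kHz, appears at 0.45 kHz.
Distinct values: {0.45 kHz, 4.8 kHz}.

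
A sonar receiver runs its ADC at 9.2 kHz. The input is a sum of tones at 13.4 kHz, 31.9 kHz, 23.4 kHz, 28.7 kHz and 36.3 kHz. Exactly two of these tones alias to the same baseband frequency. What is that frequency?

4.2 kHz

fs/2 = 4.6 kHz.
13.4 kHz mod fs = 4.2 kHz.
4.2 kHz ≤ fs/2 = 4.6 kHz, appears at 4.2 kHz.
31.9 kHz mod fs = 4.3 kHz.
4.3 kHz ≤ fs/2 = 4.6 kHz, appears at 4.3 kHz.
23.4 kHz mod fs = 5 kHz.
5 kHz > fs/2 = 4.6 kHz, folds to fs − 5 kHz = 4.2 kHz.
28.7 kHz mod fs = 1.1 kHz.
1.1 kHz ≤ fs/2 = 4.6 kHz, appears at 1.1 kHz.
36.3 kHz mod fs = 8.7 kHz.
8.7 kHz > fs/2 = 4.6 kHz, folds to fs − 8.7 kHz = 0.5 kHz.
13.4 kHz and 23.4 kHz both map to 4.2 kHz.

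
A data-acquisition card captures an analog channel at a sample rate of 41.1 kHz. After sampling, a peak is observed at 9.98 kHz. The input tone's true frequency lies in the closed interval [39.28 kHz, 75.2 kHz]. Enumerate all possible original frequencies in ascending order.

51.08 kHz, 72.22 kHz

Frequencies that alias to 9.98 kHz are k·fs ± 9.98 kHz for integer k ≥ 0.
k=0: 9.98 kHz.
k=1: 31.12 kHz, 51.08 kHz.
k=2: 72.22 kHz, 92.18 kHz.
k=3: 113.32 kHz, 133.28 kHz.
Within [39.28 kHz, 75.2 kHz]: 51.08 kHz, 72.22 kHz.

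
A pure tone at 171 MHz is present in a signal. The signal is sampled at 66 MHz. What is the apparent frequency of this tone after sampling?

27 MHz

171 MHz mod fs = 39 MHz.
39 MHz > fs/2 = 33 MHz, folds to fs − 39 MHz = 27 MHz.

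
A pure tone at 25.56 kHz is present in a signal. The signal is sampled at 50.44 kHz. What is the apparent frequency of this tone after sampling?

25.56 kHz > fs/2 = 25.22 kHz, folds to fs − 25.56 kHz = 24.88 kHz.

24.88 kHz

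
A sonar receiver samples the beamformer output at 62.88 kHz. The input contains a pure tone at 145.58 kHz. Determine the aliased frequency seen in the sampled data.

19.82 kHz

145.58 kHz mod fs = 19.82 kHz.
19.82 kHz ≤ fs/2 = 31.44 kHz, appears at 19.82 kHz.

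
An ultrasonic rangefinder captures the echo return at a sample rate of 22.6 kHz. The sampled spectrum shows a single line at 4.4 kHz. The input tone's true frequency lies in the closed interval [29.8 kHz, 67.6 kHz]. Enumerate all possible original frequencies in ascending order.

Frequencies that alias to 4.4 kHz are k·fs ± 4.4 kHz for integer k ≥ 0.
k=0: 4.4 kHz.
k=1: 18.2 kHz, 27 kHz.
k=2: 40.8 kHz, 49.6 kHz.
k=3: 63.4 kHz, 72.2 kHz.
k=4: 86 kHz, 94.8 kHz.
Within [29.8 kHz, 67.6 kHz]: 40.8 kHz, 49.6 kHz, 63.4 kHz.

40.8 kHz, 49.6 kHz, 63.4 kHz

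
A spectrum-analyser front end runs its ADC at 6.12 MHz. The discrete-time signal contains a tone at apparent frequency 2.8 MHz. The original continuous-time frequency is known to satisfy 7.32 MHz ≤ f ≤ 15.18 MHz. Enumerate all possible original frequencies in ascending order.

Frequencies that alias to 2.8 MHz are k·fs ± 2.8 MHz for integer k ≥ 0.
k=0: 2.8 MHz.
k=1: 3.32 MHz, 8.92 MHz.
k=2: 9.44 MHz, 15.04 MHz.
k=3: 15.56 MHz, 21.16 MHz.
Within [7.32 MHz, 15.18 MHz]: 8.92 MHz, 9.44 MHz, 15.04 MHz.

8.92 MHz, 9.44 MHz, 15.04 MHz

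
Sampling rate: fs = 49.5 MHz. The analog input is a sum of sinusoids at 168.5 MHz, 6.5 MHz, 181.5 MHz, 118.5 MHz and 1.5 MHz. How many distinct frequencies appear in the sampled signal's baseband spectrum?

5

fs/2 = 24.75 MHz.
168.5 MHz mod fs = 20 MHz.
20 MHz ≤ fs/2 = 24.75 MHz, appears at 20 MHz.
6.5 MHz ≤ fs/2 = 24.75 MHz, passes unchanged.
181.5 MHz mod fs = 33 MHz.
33 MHz > fs/2 = 24.75 MHz, folds to fs − 33 MHz = 16.5 MHz.
118.5 MHz mod fs = 19.5 MHz.
19.5 MHz ≤ fs/2 = 24.75 MHz, appears at 19.5 MHz.
1.5 MHz ≤ fs/2 = 24.75 MHz, passes unchanged.
Distinct values: {1.5 MHz, 6.5 MHz, 16.5 MHz, 19.5 MHz, 20 MHz} → 5.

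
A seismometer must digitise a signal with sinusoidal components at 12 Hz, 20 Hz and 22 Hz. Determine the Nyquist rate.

44 Hz

Highest-frequency component: 22 Hz.
Nyquist rate = 2 × 22 Hz = 44 Hz.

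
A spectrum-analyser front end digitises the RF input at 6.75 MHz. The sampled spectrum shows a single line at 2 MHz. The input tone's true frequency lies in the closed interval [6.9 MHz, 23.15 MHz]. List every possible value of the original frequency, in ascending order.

Frequencies that alias to 2 MHz are k·fs ± 2 MHz for integer k ≥ 0.
k=0: 2 MHz.
k=1: 4.75 MHz, 8.75 MHz.
k=2: 11.5 MHz, 15.5 MHz.
k=3: 18.25 MHz, 22.25 MHz.
k=4: 25 MHz, 29 MHz.
Within [6.9 MHz, 23.15 MHz]: 8.75 MHz, 11.5 MHz, 15.5 MHz, 18.25 MHz, 22.25 MHz.

8.75 MHz, 11.5 MHz, 15.5 MHz, 18.25 MHz, 22.25 MHz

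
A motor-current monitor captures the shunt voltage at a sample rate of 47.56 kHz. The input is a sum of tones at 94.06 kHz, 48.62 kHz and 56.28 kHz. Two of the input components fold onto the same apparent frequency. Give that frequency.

fs/2 = 23.78 kHz.
94.06 kHz mod fs = 46.5 kHz.
46.5 kHz > fs/2 = 23.78 kHz, folds to fs − 46.5 kHz = 1.06 kHz.
48.62 kHz mod fs = 1.06 kHz.
1.06 kHz ≤ fs/2 = 23.78 kHz, appears at 1.06 kHz.
56.28 kHz mod fs = 8.72 kHz.
8.72 kHz ≤ fs/2 = 23.78 kHz, appears at 8.72 kHz.
48.62 kHz and 94.06 kHz both map to 1.06 kHz.

1.06 kHz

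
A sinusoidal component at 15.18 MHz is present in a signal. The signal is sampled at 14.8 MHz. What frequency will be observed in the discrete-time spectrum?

0.38 MHz

15.18 MHz mod fs = 0.38 MHz.
0.38 MHz ≤ fs/2 = 7.4 MHz, appears at 0.38 MHz.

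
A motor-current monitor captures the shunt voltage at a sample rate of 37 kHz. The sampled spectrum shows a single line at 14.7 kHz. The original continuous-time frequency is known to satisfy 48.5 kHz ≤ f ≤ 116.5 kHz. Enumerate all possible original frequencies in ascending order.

Frequencies that alias to 14.7 kHz are k·fs ± 14.7 kHz for integer k ≥ 0.
k=0: 14.7 kHz.
k=1: 22.3 kHz, 51.7 kHz.
k=2: 59.3 kHz, 88.7 kHz.
k=3: 96.3 kHz, 125.7 kHz.
k=4: 133.3 kHz, 162.7 kHz.
Within [48.5 kHz, 116.5 kHz]: 51.7 kHz, 59.3 kHz, 88.7 kHz, 96.3 kHz.

51.7 kHz, 59.3 kHz, 88.7 kHz, 96.3 kHz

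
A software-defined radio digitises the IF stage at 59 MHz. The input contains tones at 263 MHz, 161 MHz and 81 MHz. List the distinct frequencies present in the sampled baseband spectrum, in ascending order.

16 MHz, 22 MHz, 27 MHz

fs/2 = 29.5 MHz.
263 MHz mod fs = 27 MHz.
27 MHz ≤ fs/2 = 29.5 MHz, appears at 27 MHz.
161 MHz mod fs = 43 MHz.
43 MHz > fs/2 = 29.5 MHz, folds to fs − 43 MHz = 16 MHz.
81 MHz mod fs = 22 MHz.
22 MHz ≤ fs/2 = 29.5 MHz, appears at 22 MHz.
Distinct values: {16 MHz, 22 MHz, 27 MHz}.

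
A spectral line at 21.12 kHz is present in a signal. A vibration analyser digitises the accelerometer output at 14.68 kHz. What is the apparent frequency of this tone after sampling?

21.12 kHz mod fs = 6.44 kHz.
6.44 kHz ≤ fs/2 = 7.34 kHz, appears at 6.44 kHz.

6.44 kHz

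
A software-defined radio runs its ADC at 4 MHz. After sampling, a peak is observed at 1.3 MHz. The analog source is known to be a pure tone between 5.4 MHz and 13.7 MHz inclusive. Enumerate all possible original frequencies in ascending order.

Frequencies that alias to 1.3 MHz are k·fs ± 1.3 MHz for integer k ≥ 0.
k=0: 1.3 MHz.
k=1: 2.7 MHz, 5.3 MHz.
k=2: 6.7 MHz, 9.3 MHz.
k=3: 10.7 MHz, 13.3 MHz.
k=4: 14.7 MHz, 17.3 MHz.
Within [5.4 MHz, 13.7 MHz]: 6.7 MHz, 9.3 MHz, 10.7 MHz, 13.3 MHz.

6.7 MHz, 9.3 MHz, 10.7 MHz, 13.3 MHz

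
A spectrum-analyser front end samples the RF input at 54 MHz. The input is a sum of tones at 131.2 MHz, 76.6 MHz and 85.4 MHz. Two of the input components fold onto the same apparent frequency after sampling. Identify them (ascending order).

fs/2 = 27 MHz.
131.2 MHz mod fs = 23.2 MHz.
23.2 MHz ≤ fs/2 = 27 MHz, appears at 23.2 MHz.
76.6 MHz mod fs = 22.6 MHz.
22.6 MHz ≤ fs/2 = 27 MHz, appears at 22.6 MHz.
85.4 MHz mod fs = 31.4 MHz.
31.4 MHz > fs/2 = 27 MHz, folds to fs − 31.4 MHz = 22.6 MHz.
76.6 MHz and 85.4 MHz both map to 22.6 MHz.

76.6 MHz, 85.4 MHz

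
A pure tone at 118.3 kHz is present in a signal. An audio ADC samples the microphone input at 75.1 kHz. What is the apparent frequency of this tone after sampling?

31.9 kHz

118.3 kHz mod fs = 43.2 kHz.
43.2 kHz > fs/2 = 37.55 kHz, folds to fs − 43.2 kHz = 31.9 kHz.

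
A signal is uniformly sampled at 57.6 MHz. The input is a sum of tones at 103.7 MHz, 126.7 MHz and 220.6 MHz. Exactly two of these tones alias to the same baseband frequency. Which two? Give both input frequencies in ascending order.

fs/2 = 28.8 MHz.
103.7 MHz mod fs = 46.1 MHz.
46.1 MHz > fs/2 = 28.8 MHz, folds to fs − 46.1 MHz = 11.5 MHz.
126.7 MHz mod fs = 11.5 MHz.
11.5 MHz ≤ fs/2 = 28.8 MHz, appears at 11.5 MHz.
220.6 MHz mod fs = 47.8 MHz.
47.8 MHz > fs/2 = 28.8 MHz, folds to fs − 47.8 MHz = 9.8 MHz.
103.7 MHz and 126.7 MHz both map to 11.5 MHz.

103.7 MHz, 126.7 MHz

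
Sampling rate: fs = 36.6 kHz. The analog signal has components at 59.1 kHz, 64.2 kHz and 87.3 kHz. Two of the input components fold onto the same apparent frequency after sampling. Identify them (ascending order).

59.1 kHz, 87.3 kHz

fs/2 = 18.3 kHz.
59.1 kHz mod fs = 22.5 kHz.
22.5 kHz > fs/2 = 18.3 kHz, folds to fs − 22.5 kHz = 14.1 kHz.
64.2 kHz mod fs = 27.6 kHz.
27.6 kHz > fs/2 = 18.3 kHz, folds to fs − 27.6 kHz = 9 kHz.
87.3 kHz mod fs = 14.1 kHz.
14.1 kHz ≤ fs/2 = 18.3 kHz, appears at 14.1 kHz.
59.1 kHz and 87.3 kHz both map to 14.1 kHz.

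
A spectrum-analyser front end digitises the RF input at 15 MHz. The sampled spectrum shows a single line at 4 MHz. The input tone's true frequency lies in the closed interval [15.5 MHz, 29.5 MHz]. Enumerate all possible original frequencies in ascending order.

19 MHz, 26 MHz

Frequencies that alias to 4 MHz are k·fs ± 4 MHz for integer k ≥ 0.
k=0: 4 MHz.
k=1: 11 MHz, 19 MHz.
k=2: 26 MHz, 34 MHz.
k=3: 41 MHz, 49 MHz.
Within [15.5 MHz, 29.5 MHz]: 19 MHz, 26 MHz.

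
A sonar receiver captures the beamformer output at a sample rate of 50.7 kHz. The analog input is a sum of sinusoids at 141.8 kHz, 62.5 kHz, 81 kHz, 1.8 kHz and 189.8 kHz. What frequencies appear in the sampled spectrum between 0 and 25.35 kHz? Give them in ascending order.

fs/2 = 25.35 kHz.
141.8 kHz mod fs = 40.4 kHz.
40.4 kHz > fs/2 = 25.35 kHz, folds to fs − 40.4 kHz = 10.3 kHz.
62.5 kHz mod fs = 11.8 kHz.
11.8 kHz ≤ fs/2 = 25.35 kHz, appears at 11.8 kHz.
81 kHz mod fs = 30.3 kHz.
30.3 kHz > fs/2 = 25.35 kHz, folds to fs − 30.3 kHz = 20.4 kHz.
1.8 kHz ≤ fs/2 = 25.35 kHz, passes unchanged.
189.8 kHz mod fs = 37.7 kHz.
37.7 kHz > fs/2 = 25.35 kHz, folds to fs − 37.7 kHz = 13 kHz.
Distinct values: {1.8 kHz, 10.3 kHz, 11.8 kHz, 13 kHz, 20.4 kHz}.

1.8 kHz, 10.3 kHz, 11.8 kHz, 13 kHz, 20.4 kHz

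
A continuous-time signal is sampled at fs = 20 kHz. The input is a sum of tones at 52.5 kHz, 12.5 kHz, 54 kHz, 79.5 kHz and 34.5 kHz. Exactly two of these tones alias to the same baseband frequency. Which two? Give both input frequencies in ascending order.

12.5 kHz, 52.5 kHz

fs/2 = 10 kHz.
52.5 kHz mod fs = 12.5 kHz.
12.5 kHz > fs/2 = 10 kHz, folds to fs − 12.5 kHz = 7.5 kHz.
12.5 kHz > fs/2 = 10 kHz, folds to fs − 12.5 kHz = 7.5 kHz.
54 kHz mod fs = 14 kHz.
14 kHz > fs/2 = 10 kHz, folds to fs − 14 kHz = 6 kHz.
79.5 kHz mod fs = 19.5 kHz.
19.5 kHz > fs/2 = 10 kHz, folds to fs − 19.5 kHz = 0.5 kHz.
34.5 kHz mod fs = 14.5 kHz.
14.5 kHz > fs/2 = 10 kHz, folds to fs − 14.5 kHz = 5.5 kHz.
12.5 kHz and 52.5 kHz both map to 7.5 kHz.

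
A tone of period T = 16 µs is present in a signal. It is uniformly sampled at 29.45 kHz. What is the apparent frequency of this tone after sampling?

3.6 kHz

T = 16 µs → f = 1/T = 62.5 kHz.
62.5 kHz mod fs = 3.6 kHz.
3.6 kHz ≤ fs/2 = 14.725 kHz, appears at 3.6 kHz.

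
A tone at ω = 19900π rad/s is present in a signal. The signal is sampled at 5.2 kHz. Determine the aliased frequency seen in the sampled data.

0.45 kHz

ω = 19900π rad/s → f = ω/(2π) = 9950 Hz = 9.95 kHz.
9.95 kHz mod fs = 4.75 kHz.
4.75 kHz > fs/2 = 2.6 kHz, folds to fs − 4.75 kHz = 0.45 kHz.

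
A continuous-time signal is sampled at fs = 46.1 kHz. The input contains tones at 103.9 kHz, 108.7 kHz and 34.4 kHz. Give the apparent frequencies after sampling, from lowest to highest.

11.7 kHz, 16.5 kHz

fs/2 = 23.05 kHz.
103.9 kHz mod fs = 11.7 kHz.
11.7 kHz ≤ fs/2 = 23.05 kHz, appears at 11.7 kHz.
108.7 kHz mod fs = 16.5 kHz.
16.5 kHz ≤ fs/2 = 23.05 kHz, appears at 16.5 kHz.
34.4 kHz > fs/2 = 23.05 kHz, folds to fs − 34.4 kHz = 11.7 kHz.
Distinct values: {11.7 kHz, 16.5 kHz}.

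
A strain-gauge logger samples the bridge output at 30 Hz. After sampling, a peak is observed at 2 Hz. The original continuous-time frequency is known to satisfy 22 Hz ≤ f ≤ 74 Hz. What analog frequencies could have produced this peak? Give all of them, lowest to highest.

Frequencies that alias to 2 Hz are k·fs ± 2 Hz for integer k ≥ 0.
k=0: 2 Hz.
k=1: 28 Hz, 32 Hz.
k=2: 58 Hz, 62 Hz.
k=3: 88 Hz, 92 Hz.
Within [22 Hz, 74 Hz]: 28 Hz, 32 Hz, 58 Hz, 62 Hz.

28 Hz, 32 Hz, 58 Hz, 62 Hz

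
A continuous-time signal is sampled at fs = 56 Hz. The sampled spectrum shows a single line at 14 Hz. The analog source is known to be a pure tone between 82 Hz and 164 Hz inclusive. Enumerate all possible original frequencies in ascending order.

98 Hz, 126 Hz, 154 Hz

Frequencies that alias to 14 Hz are k·fs ± 14 Hz for integer k ≥ 0.
k=0: 14 Hz.
k=1: 42 Hz, 70 Hz.
k=2: 98 Hz, 126 Hz.
k=3: 154 Hz, 182 Hz.
k=4: 210 Hz, 238 Hz.
Within [82 Hz, 164 Hz]: 98 Hz, 126 Hz, 154 Hz.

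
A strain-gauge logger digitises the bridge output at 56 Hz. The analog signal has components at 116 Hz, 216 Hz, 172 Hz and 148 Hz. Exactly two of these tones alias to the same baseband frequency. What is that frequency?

fs/2 = 28 Hz.
116 Hz mod fs = 4 Hz.
4 Hz ≤ fs/2 = 28 Hz, appears at 4 Hz.
216 Hz mod fs = 48 Hz.
48 Hz > fs/2 = 28 Hz, folds to fs − 48 Hz = 8 Hz.
172 Hz mod fs = 4 Hz.
4 Hz ≤ fs/2 = 28 Hz, appears at 4 Hz.
148 Hz mod fs = 36 Hz.
36 Hz > fs/2 = 28 Hz, folds to fs − 36 Hz = 20 Hz.
116 Hz and 172 Hz both map to 4 Hz.

4 Hz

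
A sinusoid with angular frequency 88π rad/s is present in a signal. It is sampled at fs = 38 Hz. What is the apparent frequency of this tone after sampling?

ω = 88π rad/s → f = ω/(2π) = 44 Hz.
44 Hz mod fs = 6 Hz.
6 Hz ≤ fs/2 = 19 Hz, appears at 6 Hz.

6 Hz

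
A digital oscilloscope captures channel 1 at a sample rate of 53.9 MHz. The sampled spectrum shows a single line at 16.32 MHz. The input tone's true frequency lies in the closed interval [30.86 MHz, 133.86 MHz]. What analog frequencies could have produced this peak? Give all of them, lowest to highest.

Frequencies that alias to 16.32 MHz are k·fs ± 16.32 MHz for integer k ≥ 0.
k=0: 16.32 MHz.
k=1: 37.58 MHz, 70.22 MHz.
k=2: 91.48 MHz, 124.12 MHz.
k=3: 145.38 MHz, 178.02 MHz.
Within [30.86 MHz, 133.86 MHz]: 37.58 MHz, 70.22 MHz, 91.48 MHz, 124.12 MHz.

37.58 MHz, 70.22 MHz, 91.48 MHz, 124.12 MHz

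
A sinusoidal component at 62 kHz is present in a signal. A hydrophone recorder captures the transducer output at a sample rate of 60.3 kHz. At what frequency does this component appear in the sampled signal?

1.7 kHz

62 kHz mod fs = 1.7 kHz.
1.7 kHz ≤ fs/2 = 30.15 kHz, appears at 1.7 kHz.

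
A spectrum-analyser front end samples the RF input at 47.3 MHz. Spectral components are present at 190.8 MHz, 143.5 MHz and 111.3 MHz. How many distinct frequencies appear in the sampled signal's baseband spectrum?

fs/2 = 23.65 MHz.
190.8 MHz mod fs = 1.6 MHz.
1.6 MHz ≤ fs/2 = 23.65 MHz, appears at 1.6 MHz.
143.5 MHz mod fs = 1.6 MHz.
1.6 MHz ≤ fs/2 = 23.65 MHz, appears at 1.6 MHz.
111.3 MHz mod fs = 16.7 MHz.
16.7 MHz ≤ fs/2 = 23.65 MHz, appears at 16.7 MHz.
Distinct values: {1.6 MHz, 16.7 MHz} → 2.

2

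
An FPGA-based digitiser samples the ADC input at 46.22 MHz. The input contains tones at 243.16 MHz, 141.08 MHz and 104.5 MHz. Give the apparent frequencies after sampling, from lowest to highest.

fs/2 = 23.11 MHz.
243.16 MHz mod fs = 12.06 MHz.
12.06 MHz ≤ fs/2 = 23.11 MHz, appears at 12.06 MHz.
141.08 MHz mod fs = 2.42 MHz.
2.42 MHz ≤ fs/2 = 23.11 MHz, appears at 2.42 MHz.
104.5 MHz mod fs = 12.06 MHz.
12.06 MHz ≤ fs/2 = 23.11 MHz, appears at 12.06 MHz.
Distinct values: {2.42 MHz, 12.06 MHz}.

2.42 MHz, 12.06 MHz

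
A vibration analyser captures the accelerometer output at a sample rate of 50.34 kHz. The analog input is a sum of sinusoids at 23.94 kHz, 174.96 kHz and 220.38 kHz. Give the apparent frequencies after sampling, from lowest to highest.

fs/2 = 25.17 kHz.
23.94 kHz ≤ fs/2 = 25.17 kHz, passes unchanged.
174.96 kHz mod fs = 23.94 kHz.
23.94 kHz ≤ fs/2 = 25.17 kHz, appears at 23.94 kHz.
220.38 kHz mod fs = 19.02 kHz.
19.02 kHz ≤ fs/2 = 25.17 kHz, appears at 19.02 kHz.
Distinct values: {19.02 kHz, 23.94 kHz}.

19.02 kHz, 23.94 kHz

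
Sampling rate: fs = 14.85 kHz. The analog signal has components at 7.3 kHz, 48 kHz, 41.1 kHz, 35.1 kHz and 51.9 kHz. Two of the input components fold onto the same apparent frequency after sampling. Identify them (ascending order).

fs/2 = 7.425 kHz.
7.3 kHz ≤ fs/2 = 7.425 kHz, passes unchanged.
48 kHz mod fs = 3.45 kHz.
3.45 kHz ≤ fs/2 = 7.425 kHz, appears at 3.45 kHz.
41.1 kHz mod fs = 11.4 kHz.
11.4 kHz > fs/2 = 7.425 kHz, folds to fs − 11.4 kHz = 3.45 kHz.
35.1 kHz mod fs = 5.4 kHz.
5.4 kHz ≤ fs/2 = 7.425 kHz, appears at 5.4 kHz.
51.9 kHz mod fs = 7.35 kHz.
7.35 kHz ≤ fs/2 = 7.425 kHz, appears at 7.35 kHz.
41.1 kHz and 48 kHz both map to 3.45 kHz.

41.1 kHz, 48 kHz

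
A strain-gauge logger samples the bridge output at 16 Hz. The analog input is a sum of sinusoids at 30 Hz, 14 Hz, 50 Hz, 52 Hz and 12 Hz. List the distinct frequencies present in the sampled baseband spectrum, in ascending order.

fs/2 = 8 Hz.
30 Hz mod fs = 14 Hz.
14 Hz > fs/2 = 8 Hz, folds to fs − 14 Hz = 2 Hz.
14 Hz > fs/2 = 8 Hz, folds to fs − 14 Hz = 2 Hz.
50 Hz mod fs = 2 Hz.
2 Hz ≤ fs/2 = 8 Hz, appears at 2 Hz.
52 Hz mod fs = 4 Hz.
4 Hz ≤ fs/2 = 8 Hz, appears at 4 Hz.
12 Hz > fs/2 = 8 Hz, folds to fs − 12 Hz = 4 Hz.
Distinct values: {2 Hz, 4 Hz}.

2 Hz, 4 Hz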